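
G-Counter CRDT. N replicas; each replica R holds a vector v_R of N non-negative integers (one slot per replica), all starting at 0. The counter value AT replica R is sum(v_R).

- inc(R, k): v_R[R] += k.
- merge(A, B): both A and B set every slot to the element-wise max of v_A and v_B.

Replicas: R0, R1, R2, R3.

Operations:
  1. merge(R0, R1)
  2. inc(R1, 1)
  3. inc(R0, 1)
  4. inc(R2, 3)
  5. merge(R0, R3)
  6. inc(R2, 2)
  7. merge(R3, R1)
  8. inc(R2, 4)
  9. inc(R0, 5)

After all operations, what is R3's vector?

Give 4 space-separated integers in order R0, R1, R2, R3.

Answer: 1 1 0 0

Derivation:
Op 1: merge R0<->R1 -> R0=(0,0,0,0) R1=(0,0,0,0)
Op 2: inc R1 by 1 -> R1=(0,1,0,0) value=1
Op 3: inc R0 by 1 -> R0=(1,0,0,0) value=1
Op 4: inc R2 by 3 -> R2=(0,0,3,0) value=3
Op 5: merge R0<->R3 -> R0=(1,0,0,0) R3=(1,0,0,0)
Op 6: inc R2 by 2 -> R2=(0,0,5,0) value=5
Op 7: merge R3<->R1 -> R3=(1,1,0,0) R1=(1,1,0,0)
Op 8: inc R2 by 4 -> R2=(0,0,9,0) value=9
Op 9: inc R0 by 5 -> R0=(6,0,0,0) value=6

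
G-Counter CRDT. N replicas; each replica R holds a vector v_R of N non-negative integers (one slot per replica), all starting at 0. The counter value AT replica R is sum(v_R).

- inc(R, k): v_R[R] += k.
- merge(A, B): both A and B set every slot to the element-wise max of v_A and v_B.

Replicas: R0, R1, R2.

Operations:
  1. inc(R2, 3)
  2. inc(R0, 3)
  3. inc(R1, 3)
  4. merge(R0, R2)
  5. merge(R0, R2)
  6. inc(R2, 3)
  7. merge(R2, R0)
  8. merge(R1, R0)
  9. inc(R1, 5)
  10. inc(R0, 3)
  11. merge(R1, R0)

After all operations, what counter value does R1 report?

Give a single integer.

Answer: 20

Derivation:
Op 1: inc R2 by 3 -> R2=(0,0,3) value=3
Op 2: inc R0 by 3 -> R0=(3,0,0) value=3
Op 3: inc R1 by 3 -> R1=(0,3,0) value=3
Op 4: merge R0<->R2 -> R0=(3,0,3) R2=(3,0,3)
Op 5: merge R0<->R2 -> R0=(3,0,3) R2=(3,0,3)
Op 6: inc R2 by 3 -> R2=(3,0,6) value=9
Op 7: merge R2<->R0 -> R2=(3,0,6) R0=(3,0,6)
Op 8: merge R1<->R0 -> R1=(3,3,6) R0=(3,3,6)
Op 9: inc R1 by 5 -> R1=(3,8,6) value=17
Op 10: inc R0 by 3 -> R0=(6,3,6) value=15
Op 11: merge R1<->R0 -> R1=(6,8,6) R0=(6,8,6)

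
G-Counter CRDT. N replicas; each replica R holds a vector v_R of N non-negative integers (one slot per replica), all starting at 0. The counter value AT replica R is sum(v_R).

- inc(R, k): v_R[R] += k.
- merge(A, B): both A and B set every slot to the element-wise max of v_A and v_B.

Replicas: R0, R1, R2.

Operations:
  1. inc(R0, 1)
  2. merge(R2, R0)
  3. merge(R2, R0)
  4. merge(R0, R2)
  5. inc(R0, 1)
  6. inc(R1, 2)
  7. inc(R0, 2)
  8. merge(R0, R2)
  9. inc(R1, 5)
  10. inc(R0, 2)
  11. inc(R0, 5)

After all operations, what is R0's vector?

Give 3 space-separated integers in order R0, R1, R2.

Op 1: inc R0 by 1 -> R0=(1,0,0) value=1
Op 2: merge R2<->R0 -> R2=(1,0,0) R0=(1,0,0)
Op 3: merge R2<->R0 -> R2=(1,0,0) R0=(1,0,0)
Op 4: merge R0<->R2 -> R0=(1,0,0) R2=(1,0,0)
Op 5: inc R0 by 1 -> R0=(2,0,0) value=2
Op 6: inc R1 by 2 -> R1=(0,2,0) value=2
Op 7: inc R0 by 2 -> R0=(4,0,0) value=4
Op 8: merge R0<->R2 -> R0=(4,0,0) R2=(4,0,0)
Op 9: inc R1 by 5 -> R1=(0,7,0) value=7
Op 10: inc R0 by 2 -> R0=(6,0,0) value=6
Op 11: inc R0 by 5 -> R0=(11,0,0) value=11

Answer: 11 0 0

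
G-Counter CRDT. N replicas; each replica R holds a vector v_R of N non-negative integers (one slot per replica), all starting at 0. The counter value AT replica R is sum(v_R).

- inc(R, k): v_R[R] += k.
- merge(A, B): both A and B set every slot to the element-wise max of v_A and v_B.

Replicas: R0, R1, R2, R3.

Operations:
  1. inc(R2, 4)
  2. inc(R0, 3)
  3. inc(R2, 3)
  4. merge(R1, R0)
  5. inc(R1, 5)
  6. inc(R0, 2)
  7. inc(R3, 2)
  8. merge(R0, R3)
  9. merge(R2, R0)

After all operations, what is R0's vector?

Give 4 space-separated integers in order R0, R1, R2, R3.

Op 1: inc R2 by 4 -> R2=(0,0,4,0) value=4
Op 2: inc R0 by 3 -> R0=(3,0,0,0) value=3
Op 3: inc R2 by 3 -> R2=(0,0,7,0) value=7
Op 4: merge R1<->R0 -> R1=(3,0,0,0) R0=(3,0,0,0)
Op 5: inc R1 by 5 -> R1=(3,5,0,0) value=8
Op 6: inc R0 by 2 -> R0=(5,0,0,0) value=5
Op 7: inc R3 by 2 -> R3=(0,0,0,2) value=2
Op 8: merge R0<->R3 -> R0=(5,0,0,2) R3=(5,0,0,2)
Op 9: merge R2<->R0 -> R2=(5,0,7,2) R0=(5,0,7,2)

Answer: 5 0 7 2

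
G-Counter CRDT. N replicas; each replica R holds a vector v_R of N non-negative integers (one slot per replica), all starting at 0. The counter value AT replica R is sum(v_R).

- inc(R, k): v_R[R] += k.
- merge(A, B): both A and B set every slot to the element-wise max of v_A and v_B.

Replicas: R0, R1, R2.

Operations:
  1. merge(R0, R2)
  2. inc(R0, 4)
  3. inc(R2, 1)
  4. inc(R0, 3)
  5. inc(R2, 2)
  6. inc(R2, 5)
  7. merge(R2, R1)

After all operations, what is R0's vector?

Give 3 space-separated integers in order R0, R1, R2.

Op 1: merge R0<->R2 -> R0=(0,0,0) R2=(0,0,0)
Op 2: inc R0 by 4 -> R0=(4,0,0) value=4
Op 3: inc R2 by 1 -> R2=(0,0,1) value=1
Op 4: inc R0 by 3 -> R0=(7,0,0) value=7
Op 5: inc R2 by 2 -> R2=(0,0,3) value=3
Op 6: inc R2 by 5 -> R2=(0,0,8) value=8
Op 7: merge R2<->R1 -> R2=(0,0,8) R1=(0,0,8)

Answer: 7 0 0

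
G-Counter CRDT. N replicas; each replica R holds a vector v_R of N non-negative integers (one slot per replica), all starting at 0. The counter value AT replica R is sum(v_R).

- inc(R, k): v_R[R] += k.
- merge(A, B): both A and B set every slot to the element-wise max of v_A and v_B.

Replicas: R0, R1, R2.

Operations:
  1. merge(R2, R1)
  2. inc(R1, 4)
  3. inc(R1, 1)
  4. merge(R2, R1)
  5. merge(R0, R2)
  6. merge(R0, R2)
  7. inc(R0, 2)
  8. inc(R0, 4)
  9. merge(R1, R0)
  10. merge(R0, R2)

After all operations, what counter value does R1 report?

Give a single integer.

Answer: 11

Derivation:
Op 1: merge R2<->R1 -> R2=(0,0,0) R1=(0,0,0)
Op 2: inc R1 by 4 -> R1=(0,4,0) value=4
Op 3: inc R1 by 1 -> R1=(0,5,0) value=5
Op 4: merge R2<->R1 -> R2=(0,5,0) R1=(0,5,0)
Op 5: merge R0<->R2 -> R0=(0,5,0) R2=(0,5,0)
Op 6: merge R0<->R2 -> R0=(0,5,0) R2=(0,5,0)
Op 7: inc R0 by 2 -> R0=(2,5,0) value=7
Op 8: inc R0 by 4 -> R0=(6,5,0) value=11
Op 9: merge R1<->R0 -> R1=(6,5,0) R0=(6,5,0)
Op 10: merge R0<->R2 -> R0=(6,5,0) R2=(6,5,0)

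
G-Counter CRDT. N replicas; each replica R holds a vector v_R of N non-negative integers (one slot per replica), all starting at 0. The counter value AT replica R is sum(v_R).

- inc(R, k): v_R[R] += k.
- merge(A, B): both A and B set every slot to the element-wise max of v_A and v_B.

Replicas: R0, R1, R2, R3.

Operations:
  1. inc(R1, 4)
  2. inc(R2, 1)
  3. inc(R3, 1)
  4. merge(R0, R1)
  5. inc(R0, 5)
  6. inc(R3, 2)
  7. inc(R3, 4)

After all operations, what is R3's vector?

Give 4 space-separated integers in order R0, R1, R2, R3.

Op 1: inc R1 by 4 -> R1=(0,4,0,0) value=4
Op 2: inc R2 by 1 -> R2=(0,0,1,0) value=1
Op 3: inc R3 by 1 -> R3=(0,0,0,1) value=1
Op 4: merge R0<->R1 -> R0=(0,4,0,0) R1=(0,4,0,0)
Op 5: inc R0 by 5 -> R0=(5,4,0,0) value=9
Op 6: inc R3 by 2 -> R3=(0,0,0,3) value=3
Op 7: inc R3 by 4 -> R3=(0,0,0,7) value=7

Answer: 0 0 0 7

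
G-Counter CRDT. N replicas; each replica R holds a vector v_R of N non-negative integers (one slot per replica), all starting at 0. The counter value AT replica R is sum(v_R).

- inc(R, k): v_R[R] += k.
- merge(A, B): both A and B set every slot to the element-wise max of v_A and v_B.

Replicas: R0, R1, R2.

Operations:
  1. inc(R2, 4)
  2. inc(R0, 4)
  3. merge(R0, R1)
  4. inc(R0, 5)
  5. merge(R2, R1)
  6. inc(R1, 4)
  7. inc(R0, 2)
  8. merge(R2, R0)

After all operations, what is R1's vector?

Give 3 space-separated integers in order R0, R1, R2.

Op 1: inc R2 by 4 -> R2=(0,0,4) value=4
Op 2: inc R0 by 4 -> R0=(4,0,0) value=4
Op 3: merge R0<->R1 -> R0=(4,0,0) R1=(4,0,0)
Op 4: inc R0 by 5 -> R0=(9,0,0) value=9
Op 5: merge R2<->R1 -> R2=(4,0,4) R1=(4,0,4)
Op 6: inc R1 by 4 -> R1=(4,4,4) value=12
Op 7: inc R0 by 2 -> R0=(11,0,0) value=11
Op 8: merge R2<->R0 -> R2=(11,0,4) R0=(11,0,4)

Answer: 4 4 4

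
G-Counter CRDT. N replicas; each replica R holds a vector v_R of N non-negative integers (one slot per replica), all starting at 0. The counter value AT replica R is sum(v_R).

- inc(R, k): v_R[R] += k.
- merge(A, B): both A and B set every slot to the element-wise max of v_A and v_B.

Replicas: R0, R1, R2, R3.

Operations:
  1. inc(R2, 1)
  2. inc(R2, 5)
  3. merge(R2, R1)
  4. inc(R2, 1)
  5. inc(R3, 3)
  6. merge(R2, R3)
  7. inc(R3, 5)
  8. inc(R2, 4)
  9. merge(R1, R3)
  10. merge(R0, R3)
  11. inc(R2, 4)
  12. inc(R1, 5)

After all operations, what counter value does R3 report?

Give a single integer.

Op 1: inc R2 by 1 -> R2=(0,0,1,0) value=1
Op 2: inc R2 by 5 -> R2=(0,0,6,0) value=6
Op 3: merge R2<->R1 -> R2=(0,0,6,0) R1=(0,0,6,0)
Op 4: inc R2 by 1 -> R2=(0,0,7,0) value=7
Op 5: inc R3 by 3 -> R3=(0,0,0,3) value=3
Op 6: merge R2<->R3 -> R2=(0,0,7,3) R3=(0,0,7,3)
Op 7: inc R3 by 5 -> R3=(0,0,7,8) value=15
Op 8: inc R2 by 4 -> R2=(0,0,11,3) value=14
Op 9: merge R1<->R3 -> R1=(0,0,7,8) R3=(0,0,7,8)
Op 10: merge R0<->R3 -> R0=(0,0,7,8) R3=(0,0,7,8)
Op 11: inc R2 by 4 -> R2=(0,0,15,3) value=18
Op 12: inc R1 by 5 -> R1=(0,5,7,8) value=20

Answer: 15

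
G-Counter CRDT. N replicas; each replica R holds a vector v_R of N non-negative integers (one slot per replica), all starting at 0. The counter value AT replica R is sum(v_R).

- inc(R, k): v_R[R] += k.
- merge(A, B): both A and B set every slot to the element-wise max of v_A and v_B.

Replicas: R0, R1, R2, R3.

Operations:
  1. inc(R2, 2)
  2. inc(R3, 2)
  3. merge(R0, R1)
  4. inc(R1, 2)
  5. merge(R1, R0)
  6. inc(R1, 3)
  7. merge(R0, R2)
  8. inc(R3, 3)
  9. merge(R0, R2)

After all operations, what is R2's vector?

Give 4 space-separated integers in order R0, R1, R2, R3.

Answer: 0 2 2 0

Derivation:
Op 1: inc R2 by 2 -> R2=(0,0,2,0) value=2
Op 2: inc R3 by 2 -> R3=(0,0,0,2) value=2
Op 3: merge R0<->R1 -> R0=(0,0,0,0) R1=(0,0,0,0)
Op 4: inc R1 by 2 -> R1=(0,2,0,0) value=2
Op 5: merge R1<->R0 -> R1=(0,2,0,0) R0=(0,2,0,0)
Op 6: inc R1 by 3 -> R1=(0,5,0,0) value=5
Op 7: merge R0<->R2 -> R0=(0,2,2,0) R2=(0,2,2,0)
Op 8: inc R3 by 3 -> R3=(0,0,0,5) value=5
Op 9: merge R0<->R2 -> R0=(0,2,2,0) R2=(0,2,2,0)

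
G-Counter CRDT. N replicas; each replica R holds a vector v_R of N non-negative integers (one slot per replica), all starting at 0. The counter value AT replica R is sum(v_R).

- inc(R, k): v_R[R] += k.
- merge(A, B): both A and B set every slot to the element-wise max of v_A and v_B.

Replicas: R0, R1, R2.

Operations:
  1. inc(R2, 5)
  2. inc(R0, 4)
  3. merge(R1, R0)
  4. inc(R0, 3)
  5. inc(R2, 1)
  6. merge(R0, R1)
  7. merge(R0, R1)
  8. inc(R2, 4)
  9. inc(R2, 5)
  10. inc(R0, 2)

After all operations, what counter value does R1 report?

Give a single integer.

Answer: 7

Derivation:
Op 1: inc R2 by 5 -> R2=(0,0,5) value=5
Op 2: inc R0 by 4 -> R0=(4,0,0) value=4
Op 3: merge R1<->R0 -> R1=(4,0,0) R0=(4,0,0)
Op 4: inc R0 by 3 -> R0=(7,0,0) value=7
Op 5: inc R2 by 1 -> R2=(0,0,6) value=6
Op 6: merge R0<->R1 -> R0=(7,0,0) R1=(7,0,0)
Op 7: merge R0<->R1 -> R0=(7,0,0) R1=(7,0,0)
Op 8: inc R2 by 4 -> R2=(0,0,10) value=10
Op 9: inc R2 by 5 -> R2=(0,0,15) value=15
Op 10: inc R0 by 2 -> R0=(9,0,0) value=9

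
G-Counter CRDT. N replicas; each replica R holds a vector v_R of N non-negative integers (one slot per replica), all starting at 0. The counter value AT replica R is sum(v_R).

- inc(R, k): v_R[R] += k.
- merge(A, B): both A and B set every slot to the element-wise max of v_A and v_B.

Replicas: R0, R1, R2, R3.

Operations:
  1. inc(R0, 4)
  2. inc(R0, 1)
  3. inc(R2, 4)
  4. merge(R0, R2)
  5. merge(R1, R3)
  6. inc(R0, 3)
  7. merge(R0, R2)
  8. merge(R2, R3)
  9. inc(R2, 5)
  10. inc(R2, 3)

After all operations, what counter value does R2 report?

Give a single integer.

Op 1: inc R0 by 4 -> R0=(4,0,0,0) value=4
Op 2: inc R0 by 1 -> R0=(5,0,0,0) value=5
Op 3: inc R2 by 4 -> R2=(0,0,4,0) value=4
Op 4: merge R0<->R2 -> R0=(5,0,4,0) R2=(5,0,4,0)
Op 5: merge R1<->R3 -> R1=(0,0,0,0) R3=(0,0,0,0)
Op 6: inc R0 by 3 -> R0=(8,0,4,0) value=12
Op 7: merge R0<->R2 -> R0=(8,0,4,0) R2=(8,0,4,0)
Op 8: merge R2<->R3 -> R2=(8,0,4,0) R3=(8,0,4,0)
Op 9: inc R2 by 5 -> R2=(8,0,9,0) value=17
Op 10: inc R2 by 3 -> R2=(8,0,12,0) value=20

Answer: 20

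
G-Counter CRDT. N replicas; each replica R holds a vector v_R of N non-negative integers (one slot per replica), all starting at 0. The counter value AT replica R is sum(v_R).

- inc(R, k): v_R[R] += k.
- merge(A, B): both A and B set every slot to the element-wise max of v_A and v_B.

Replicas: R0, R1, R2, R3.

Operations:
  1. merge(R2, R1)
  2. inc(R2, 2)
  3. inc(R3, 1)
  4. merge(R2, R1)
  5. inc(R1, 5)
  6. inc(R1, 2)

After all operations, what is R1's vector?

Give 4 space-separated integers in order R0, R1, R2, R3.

Op 1: merge R2<->R1 -> R2=(0,0,0,0) R1=(0,0,0,0)
Op 2: inc R2 by 2 -> R2=(0,0,2,0) value=2
Op 3: inc R3 by 1 -> R3=(0,0,0,1) value=1
Op 4: merge R2<->R1 -> R2=(0,0,2,0) R1=(0,0,2,0)
Op 5: inc R1 by 5 -> R1=(0,5,2,0) value=7
Op 6: inc R1 by 2 -> R1=(0,7,2,0) value=9

Answer: 0 7 2 0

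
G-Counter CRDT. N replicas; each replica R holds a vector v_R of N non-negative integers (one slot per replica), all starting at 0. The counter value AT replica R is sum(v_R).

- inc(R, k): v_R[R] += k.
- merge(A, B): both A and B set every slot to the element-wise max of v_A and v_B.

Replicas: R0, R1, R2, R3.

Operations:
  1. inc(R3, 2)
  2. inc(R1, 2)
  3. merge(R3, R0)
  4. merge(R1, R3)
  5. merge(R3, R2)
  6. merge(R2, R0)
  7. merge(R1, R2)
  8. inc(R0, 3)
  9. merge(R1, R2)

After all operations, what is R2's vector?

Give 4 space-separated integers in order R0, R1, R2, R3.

Op 1: inc R3 by 2 -> R3=(0,0,0,2) value=2
Op 2: inc R1 by 2 -> R1=(0,2,0,0) value=2
Op 3: merge R3<->R0 -> R3=(0,0,0,2) R0=(0,0,0,2)
Op 4: merge R1<->R3 -> R1=(0,2,0,2) R3=(0,2,0,2)
Op 5: merge R3<->R2 -> R3=(0,2,0,2) R2=(0,2,0,2)
Op 6: merge R2<->R0 -> R2=(0,2,0,2) R0=(0,2,0,2)
Op 7: merge R1<->R2 -> R1=(0,2,0,2) R2=(0,2,0,2)
Op 8: inc R0 by 3 -> R0=(3,2,0,2) value=7
Op 9: merge R1<->R2 -> R1=(0,2,0,2) R2=(0,2,0,2)

Answer: 0 2 0 2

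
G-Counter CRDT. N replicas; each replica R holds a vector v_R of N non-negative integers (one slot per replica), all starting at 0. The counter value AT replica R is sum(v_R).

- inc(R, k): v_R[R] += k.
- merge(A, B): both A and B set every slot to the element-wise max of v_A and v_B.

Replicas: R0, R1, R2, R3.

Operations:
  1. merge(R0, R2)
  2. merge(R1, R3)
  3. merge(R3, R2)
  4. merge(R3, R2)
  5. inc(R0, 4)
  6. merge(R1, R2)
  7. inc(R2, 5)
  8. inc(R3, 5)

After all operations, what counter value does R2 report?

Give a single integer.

Answer: 5

Derivation:
Op 1: merge R0<->R2 -> R0=(0,0,0,0) R2=(0,0,0,0)
Op 2: merge R1<->R3 -> R1=(0,0,0,0) R3=(0,0,0,0)
Op 3: merge R3<->R2 -> R3=(0,0,0,0) R2=(0,0,0,0)
Op 4: merge R3<->R2 -> R3=(0,0,0,0) R2=(0,0,0,0)
Op 5: inc R0 by 4 -> R0=(4,0,0,0) value=4
Op 6: merge R1<->R2 -> R1=(0,0,0,0) R2=(0,0,0,0)
Op 7: inc R2 by 5 -> R2=(0,0,5,0) value=5
Op 8: inc R3 by 5 -> R3=(0,0,0,5) value=5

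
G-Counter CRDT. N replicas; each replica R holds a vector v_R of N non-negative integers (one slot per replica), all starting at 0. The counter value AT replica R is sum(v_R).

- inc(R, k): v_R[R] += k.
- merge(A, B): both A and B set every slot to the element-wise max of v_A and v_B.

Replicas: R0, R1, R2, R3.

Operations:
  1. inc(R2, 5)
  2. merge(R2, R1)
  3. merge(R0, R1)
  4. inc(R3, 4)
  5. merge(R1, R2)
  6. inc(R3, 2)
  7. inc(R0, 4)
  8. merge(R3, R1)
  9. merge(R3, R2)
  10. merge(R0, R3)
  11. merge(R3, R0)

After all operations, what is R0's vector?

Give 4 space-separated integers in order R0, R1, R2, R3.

Op 1: inc R2 by 5 -> R2=(0,0,5,0) value=5
Op 2: merge R2<->R1 -> R2=(0,0,5,0) R1=(0,0,5,0)
Op 3: merge R0<->R1 -> R0=(0,0,5,0) R1=(0,0,5,0)
Op 4: inc R3 by 4 -> R3=(0,0,0,4) value=4
Op 5: merge R1<->R2 -> R1=(0,0,5,0) R2=(0,0,5,0)
Op 6: inc R3 by 2 -> R3=(0,0,0,6) value=6
Op 7: inc R0 by 4 -> R0=(4,0,5,0) value=9
Op 8: merge R3<->R1 -> R3=(0,0,5,6) R1=(0,0,5,6)
Op 9: merge R3<->R2 -> R3=(0,0,5,6) R2=(0,0,5,6)
Op 10: merge R0<->R3 -> R0=(4,0,5,6) R3=(4,0,5,6)
Op 11: merge R3<->R0 -> R3=(4,0,5,6) R0=(4,0,5,6)

Answer: 4 0 5 6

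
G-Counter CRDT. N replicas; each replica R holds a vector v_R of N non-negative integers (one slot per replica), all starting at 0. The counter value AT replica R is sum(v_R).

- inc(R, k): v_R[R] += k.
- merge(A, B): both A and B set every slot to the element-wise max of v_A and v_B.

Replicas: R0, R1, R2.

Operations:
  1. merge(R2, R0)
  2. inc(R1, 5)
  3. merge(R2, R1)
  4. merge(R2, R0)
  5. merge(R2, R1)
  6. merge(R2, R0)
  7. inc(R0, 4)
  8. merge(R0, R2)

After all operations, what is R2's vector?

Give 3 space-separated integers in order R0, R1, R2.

Answer: 4 5 0

Derivation:
Op 1: merge R2<->R0 -> R2=(0,0,0) R0=(0,0,0)
Op 2: inc R1 by 5 -> R1=(0,5,0) value=5
Op 3: merge R2<->R1 -> R2=(0,5,0) R1=(0,5,0)
Op 4: merge R2<->R0 -> R2=(0,5,0) R0=(0,5,0)
Op 5: merge R2<->R1 -> R2=(0,5,0) R1=(0,5,0)
Op 6: merge R2<->R0 -> R2=(0,5,0) R0=(0,5,0)
Op 7: inc R0 by 4 -> R0=(4,5,0) value=9
Op 8: merge R0<->R2 -> R0=(4,5,0) R2=(4,5,0)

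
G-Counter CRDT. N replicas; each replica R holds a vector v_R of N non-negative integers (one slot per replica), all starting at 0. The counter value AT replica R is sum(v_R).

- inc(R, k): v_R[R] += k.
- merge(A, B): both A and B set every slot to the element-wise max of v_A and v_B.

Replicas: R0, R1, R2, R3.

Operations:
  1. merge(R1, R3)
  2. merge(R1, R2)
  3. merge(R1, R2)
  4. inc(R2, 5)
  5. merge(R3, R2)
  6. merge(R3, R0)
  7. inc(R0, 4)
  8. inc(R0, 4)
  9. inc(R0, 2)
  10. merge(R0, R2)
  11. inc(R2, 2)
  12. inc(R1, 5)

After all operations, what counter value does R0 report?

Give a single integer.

Answer: 15

Derivation:
Op 1: merge R1<->R3 -> R1=(0,0,0,0) R3=(0,0,0,0)
Op 2: merge R1<->R2 -> R1=(0,0,0,0) R2=(0,0,0,0)
Op 3: merge R1<->R2 -> R1=(0,0,0,0) R2=(0,0,0,0)
Op 4: inc R2 by 5 -> R2=(0,0,5,0) value=5
Op 5: merge R3<->R2 -> R3=(0,0,5,0) R2=(0,0,5,0)
Op 6: merge R3<->R0 -> R3=(0,0,5,0) R0=(0,0,5,0)
Op 7: inc R0 by 4 -> R0=(4,0,5,0) value=9
Op 8: inc R0 by 4 -> R0=(8,0,5,0) value=13
Op 9: inc R0 by 2 -> R0=(10,0,5,0) value=15
Op 10: merge R0<->R2 -> R0=(10,0,5,0) R2=(10,0,5,0)
Op 11: inc R2 by 2 -> R2=(10,0,7,0) value=17
Op 12: inc R1 by 5 -> R1=(0,5,0,0) value=5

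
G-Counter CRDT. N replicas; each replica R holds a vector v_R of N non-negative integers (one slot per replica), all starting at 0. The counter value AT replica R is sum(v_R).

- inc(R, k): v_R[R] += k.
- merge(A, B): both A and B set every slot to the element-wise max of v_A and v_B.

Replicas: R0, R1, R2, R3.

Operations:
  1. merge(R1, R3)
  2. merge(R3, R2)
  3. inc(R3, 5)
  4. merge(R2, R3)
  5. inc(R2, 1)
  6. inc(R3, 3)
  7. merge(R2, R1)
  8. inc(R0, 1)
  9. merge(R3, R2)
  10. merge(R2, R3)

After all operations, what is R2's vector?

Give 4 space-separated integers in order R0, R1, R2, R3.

Answer: 0 0 1 8

Derivation:
Op 1: merge R1<->R3 -> R1=(0,0,0,0) R3=(0,0,0,0)
Op 2: merge R3<->R2 -> R3=(0,0,0,0) R2=(0,0,0,0)
Op 3: inc R3 by 5 -> R3=(0,0,0,5) value=5
Op 4: merge R2<->R3 -> R2=(0,0,0,5) R3=(0,0,0,5)
Op 5: inc R2 by 1 -> R2=(0,0,1,5) value=6
Op 6: inc R3 by 3 -> R3=(0,0,0,8) value=8
Op 7: merge R2<->R1 -> R2=(0,0,1,5) R1=(0,0,1,5)
Op 8: inc R0 by 1 -> R0=(1,0,0,0) value=1
Op 9: merge R3<->R2 -> R3=(0,0,1,8) R2=(0,0,1,8)
Op 10: merge R2<->R3 -> R2=(0,0,1,8) R3=(0,0,1,8)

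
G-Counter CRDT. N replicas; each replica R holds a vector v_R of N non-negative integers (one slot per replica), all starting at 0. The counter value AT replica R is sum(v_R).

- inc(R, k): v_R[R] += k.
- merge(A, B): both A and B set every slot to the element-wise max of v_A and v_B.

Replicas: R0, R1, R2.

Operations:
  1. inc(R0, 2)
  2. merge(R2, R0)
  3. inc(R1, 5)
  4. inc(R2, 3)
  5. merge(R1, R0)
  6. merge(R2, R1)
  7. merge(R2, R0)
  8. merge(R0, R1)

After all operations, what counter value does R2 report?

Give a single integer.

Op 1: inc R0 by 2 -> R0=(2,0,0) value=2
Op 2: merge R2<->R0 -> R2=(2,0,0) R0=(2,0,0)
Op 3: inc R1 by 5 -> R1=(0,5,0) value=5
Op 4: inc R2 by 3 -> R2=(2,0,3) value=5
Op 5: merge R1<->R0 -> R1=(2,5,0) R0=(2,5,0)
Op 6: merge R2<->R1 -> R2=(2,5,3) R1=(2,5,3)
Op 7: merge R2<->R0 -> R2=(2,5,3) R0=(2,5,3)
Op 8: merge R0<->R1 -> R0=(2,5,3) R1=(2,5,3)

Answer: 10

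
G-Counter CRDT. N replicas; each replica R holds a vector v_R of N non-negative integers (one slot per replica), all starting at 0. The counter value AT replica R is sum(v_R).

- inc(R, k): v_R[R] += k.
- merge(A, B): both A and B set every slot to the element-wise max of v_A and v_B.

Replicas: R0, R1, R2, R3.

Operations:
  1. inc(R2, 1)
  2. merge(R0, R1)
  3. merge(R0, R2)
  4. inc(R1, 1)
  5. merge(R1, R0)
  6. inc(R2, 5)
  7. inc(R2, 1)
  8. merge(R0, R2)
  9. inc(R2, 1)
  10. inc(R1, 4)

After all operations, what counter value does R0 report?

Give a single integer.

Op 1: inc R2 by 1 -> R2=(0,0,1,0) value=1
Op 2: merge R0<->R1 -> R0=(0,0,0,0) R1=(0,0,0,0)
Op 3: merge R0<->R2 -> R0=(0,0,1,0) R2=(0,0,1,0)
Op 4: inc R1 by 1 -> R1=(0,1,0,0) value=1
Op 5: merge R1<->R0 -> R1=(0,1,1,0) R0=(0,1,1,0)
Op 6: inc R2 by 5 -> R2=(0,0,6,0) value=6
Op 7: inc R2 by 1 -> R2=(0,0,7,0) value=7
Op 8: merge R0<->R2 -> R0=(0,1,7,0) R2=(0,1,7,0)
Op 9: inc R2 by 1 -> R2=(0,1,8,0) value=9
Op 10: inc R1 by 4 -> R1=(0,5,1,0) value=6

Answer: 8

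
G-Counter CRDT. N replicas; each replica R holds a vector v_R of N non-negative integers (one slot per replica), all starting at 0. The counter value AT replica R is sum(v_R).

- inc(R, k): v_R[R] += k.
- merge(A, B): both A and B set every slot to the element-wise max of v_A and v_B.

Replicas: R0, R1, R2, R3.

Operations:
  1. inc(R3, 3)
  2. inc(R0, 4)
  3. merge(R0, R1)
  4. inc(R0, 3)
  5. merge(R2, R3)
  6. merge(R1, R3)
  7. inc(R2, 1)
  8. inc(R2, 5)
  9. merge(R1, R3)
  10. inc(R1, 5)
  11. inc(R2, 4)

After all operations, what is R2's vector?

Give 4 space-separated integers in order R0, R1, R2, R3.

Op 1: inc R3 by 3 -> R3=(0,0,0,3) value=3
Op 2: inc R0 by 4 -> R0=(4,0,0,0) value=4
Op 3: merge R0<->R1 -> R0=(4,0,0,0) R1=(4,0,0,0)
Op 4: inc R0 by 3 -> R0=(7,0,0,0) value=7
Op 5: merge R2<->R3 -> R2=(0,0,0,3) R3=(0,0,0,3)
Op 6: merge R1<->R3 -> R1=(4,0,0,3) R3=(4,0,0,3)
Op 7: inc R2 by 1 -> R2=(0,0,1,3) value=4
Op 8: inc R2 by 5 -> R2=(0,0,6,3) value=9
Op 9: merge R1<->R3 -> R1=(4,0,0,3) R3=(4,0,0,3)
Op 10: inc R1 by 5 -> R1=(4,5,0,3) value=12
Op 11: inc R2 by 4 -> R2=(0,0,10,3) value=13

Answer: 0 0 10 3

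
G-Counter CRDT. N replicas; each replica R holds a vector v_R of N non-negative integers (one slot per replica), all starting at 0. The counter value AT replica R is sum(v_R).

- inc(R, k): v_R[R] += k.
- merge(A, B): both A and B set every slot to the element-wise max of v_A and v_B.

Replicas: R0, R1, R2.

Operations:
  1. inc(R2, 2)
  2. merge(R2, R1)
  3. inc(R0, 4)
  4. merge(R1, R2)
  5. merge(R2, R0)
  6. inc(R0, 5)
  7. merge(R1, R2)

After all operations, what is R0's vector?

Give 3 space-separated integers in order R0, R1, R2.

Op 1: inc R2 by 2 -> R2=(0,0,2) value=2
Op 2: merge R2<->R1 -> R2=(0,0,2) R1=(0,0,2)
Op 3: inc R0 by 4 -> R0=(4,0,0) value=4
Op 4: merge R1<->R2 -> R1=(0,0,2) R2=(0,0,2)
Op 5: merge R2<->R0 -> R2=(4,0,2) R0=(4,0,2)
Op 6: inc R0 by 5 -> R0=(9,0,2) value=11
Op 7: merge R1<->R2 -> R1=(4,0,2) R2=(4,0,2)

Answer: 9 0 2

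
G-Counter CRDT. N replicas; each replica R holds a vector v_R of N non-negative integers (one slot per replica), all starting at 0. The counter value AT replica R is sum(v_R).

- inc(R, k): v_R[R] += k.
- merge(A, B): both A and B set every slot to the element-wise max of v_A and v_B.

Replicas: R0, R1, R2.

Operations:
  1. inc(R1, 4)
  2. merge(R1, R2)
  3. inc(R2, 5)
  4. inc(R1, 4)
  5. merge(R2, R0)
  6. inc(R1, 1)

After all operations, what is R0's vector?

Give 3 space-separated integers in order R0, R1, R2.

Answer: 0 4 5

Derivation:
Op 1: inc R1 by 4 -> R1=(0,4,0) value=4
Op 2: merge R1<->R2 -> R1=(0,4,0) R2=(0,4,0)
Op 3: inc R2 by 5 -> R2=(0,4,5) value=9
Op 4: inc R1 by 4 -> R1=(0,8,0) value=8
Op 5: merge R2<->R0 -> R2=(0,4,5) R0=(0,4,5)
Op 6: inc R1 by 1 -> R1=(0,9,0) value=9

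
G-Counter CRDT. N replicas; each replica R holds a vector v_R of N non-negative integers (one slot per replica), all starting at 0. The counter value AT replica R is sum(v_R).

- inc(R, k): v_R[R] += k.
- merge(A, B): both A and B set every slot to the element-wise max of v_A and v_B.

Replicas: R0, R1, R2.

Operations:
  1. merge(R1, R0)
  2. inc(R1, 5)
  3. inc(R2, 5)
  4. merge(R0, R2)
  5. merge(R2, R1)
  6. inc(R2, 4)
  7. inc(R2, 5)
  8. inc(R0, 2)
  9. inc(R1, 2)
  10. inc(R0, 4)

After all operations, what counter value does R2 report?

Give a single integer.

Answer: 19

Derivation:
Op 1: merge R1<->R0 -> R1=(0,0,0) R0=(0,0,0)
Op 2: inc R1 by 5 -> R1=(0,5,0) value=5
Op 3: inc R2 by 5 -> R2=(0,0,5) value=5
Op 4: merge R0<->R2 -> R0=(0,0,5) R2=(0,0,5)
Op 5: merge R2<->R1 -> R2=(0,5,5) R1=(0,5,5)
Op 6: inc R2 by 4 -> R2=(0,5,9) value=14
Op 7: inc R2 by 5 -> R2=(0,5,14) value=19
Op 8: inc R0 by 2 -> R0=(2,0,5) value=7
Op 9: inc R1 by 2 -> R1=(0,7,5) value=12
Op 10: inc R0 by 4 -> R0=(6,0,5) value=11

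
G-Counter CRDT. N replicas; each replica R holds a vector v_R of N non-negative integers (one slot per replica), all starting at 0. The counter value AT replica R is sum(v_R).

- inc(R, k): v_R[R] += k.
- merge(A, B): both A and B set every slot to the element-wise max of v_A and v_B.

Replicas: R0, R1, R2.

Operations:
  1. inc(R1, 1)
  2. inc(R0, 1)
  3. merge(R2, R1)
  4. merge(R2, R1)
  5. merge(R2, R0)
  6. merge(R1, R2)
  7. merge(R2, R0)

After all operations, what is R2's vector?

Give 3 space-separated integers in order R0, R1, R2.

Answer: 1 1 0

Derivation:
Op 1: inc R1 by 1 -> R1=(0,1,0) value=1
Op 2: inc R0 by 1 -> R0=(1,0,0) value=1
Op 3: merge R2<->R1 -> R2=(0,1,0) R1=(0,1,0)
Op 4: merge R2<->R1 -> R2=(0,1,0) R1=(0,1,0)
Op 5: merge R2<->R0 -> R2=(1,1,0) R0=(1,1,0)
Op 6: merge R1<->R2 -> R1=(1,1,0) R2=(1,1,0)
Op 7: merge R2<->R0 -> R2=(1,1,0) R0=(1,1,0)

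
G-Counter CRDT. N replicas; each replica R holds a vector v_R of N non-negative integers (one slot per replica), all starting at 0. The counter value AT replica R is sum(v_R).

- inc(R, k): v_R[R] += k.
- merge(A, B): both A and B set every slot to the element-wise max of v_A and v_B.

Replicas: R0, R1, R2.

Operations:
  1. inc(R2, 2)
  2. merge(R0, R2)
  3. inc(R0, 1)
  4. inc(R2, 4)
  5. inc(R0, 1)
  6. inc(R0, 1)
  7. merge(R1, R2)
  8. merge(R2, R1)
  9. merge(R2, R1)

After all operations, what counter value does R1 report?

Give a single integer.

Op 1: inc R2 by 2 -> R2=(0,0,2) value=2
Op 2: merge R0<->R2 -> R0=(0,0,2) R2=(0,0,2)
Op 3: inc R0 by 1 -> R0=(1,0,2) value=3
Op 4: inc R2 by 4 -> R2=(0,0,6) value=6
Op 5: inc R0 by 1 -> R0=(2,0,2) value=4
Op 6: inc R0 by 1 -> R0=(3,0,2) value=5
Op 7: merge R1<->R2 -> R1=(0,0,6) R2=(0,0,6)
Op 8: merge R2<->R1 -> R2=(0,0,6) R1=(0,0,6)
Op 9: merge R2<->R1 -> R2=(0,0,6) R1=(0,0,6)

Answer: 6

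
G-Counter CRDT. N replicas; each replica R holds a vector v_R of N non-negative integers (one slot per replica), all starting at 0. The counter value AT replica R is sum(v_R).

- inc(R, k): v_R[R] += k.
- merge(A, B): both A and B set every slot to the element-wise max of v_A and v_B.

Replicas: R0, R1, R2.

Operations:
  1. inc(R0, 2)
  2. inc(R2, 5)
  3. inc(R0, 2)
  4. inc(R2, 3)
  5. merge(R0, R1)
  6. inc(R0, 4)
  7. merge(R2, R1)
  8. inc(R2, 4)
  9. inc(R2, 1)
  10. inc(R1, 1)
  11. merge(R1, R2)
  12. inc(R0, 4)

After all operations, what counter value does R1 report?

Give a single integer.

Op 1: inc R0 by 2 -> R0=(2,0,0) value=2
Op 2: inc R2 by 5 -> R2=(0,0,5) value=5
Op 3: inc R0 by 2 -> R0=(4,0,0) value=4
Op 4: inc R2 by 3 -> R2=(0,0,8) value=8
Op 5: merge R0<->R1 -> R0=(4,0,0) R1=(4,0,0)
Op 6: inc R0 by 4 -> R0=(8,0,0) value=8
Op 7: merge R2<->R1 -> R2=(4,0,8) R1=(4,0,8)
Op 8: inc R2 by 4 -> R2=(4,0,12) value=16
Op 9: inc R2 by 1 -> R2=(4,0,13) value=17
Op 10: inc R1 by 1 -> R1=(4,1,8) value=13
Op 11: merge R1<->R2 -> R1=(4,1,13) R2=(4,1,13)
Op 12: inc R0 by 4 -> R0=(12,0,0) value=12

Answer: 18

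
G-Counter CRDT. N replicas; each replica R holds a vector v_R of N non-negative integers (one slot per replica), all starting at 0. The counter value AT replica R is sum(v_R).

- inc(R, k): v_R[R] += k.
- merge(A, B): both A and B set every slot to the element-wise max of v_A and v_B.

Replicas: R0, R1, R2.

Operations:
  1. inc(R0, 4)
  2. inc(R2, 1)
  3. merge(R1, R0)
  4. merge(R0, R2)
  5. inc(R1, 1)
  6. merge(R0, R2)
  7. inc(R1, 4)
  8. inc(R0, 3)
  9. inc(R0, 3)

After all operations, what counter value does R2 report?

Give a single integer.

Answer: 5

Derivation:
Op 1: inc R0 by 4 -> R0=(4,0,0) value=4
Op 2: inc R2 by 1 -> R2=(0,0,1) value=1
Op 3: merge R1<->R0 -> R1=(4,0,0) R0=(4,0,0)
Op 4: merge R0<->R2 -> R0=(4,0,1) R2=(4,0,1)
Op 5: inc R1 by 1 -> R1=(4,1,0) value=5
Op 6: merge R0<->R2 -> R0=(4,0,1) R2=(4,0,1)
Op 7: inc R1 by 4 -> R1=(4,5,0) value=9
Op 8: inc R0 by 3 -> R0=(7,0,1) value=8
Op 9: inc R0 by 3 -> R0=(10,0,1) value=11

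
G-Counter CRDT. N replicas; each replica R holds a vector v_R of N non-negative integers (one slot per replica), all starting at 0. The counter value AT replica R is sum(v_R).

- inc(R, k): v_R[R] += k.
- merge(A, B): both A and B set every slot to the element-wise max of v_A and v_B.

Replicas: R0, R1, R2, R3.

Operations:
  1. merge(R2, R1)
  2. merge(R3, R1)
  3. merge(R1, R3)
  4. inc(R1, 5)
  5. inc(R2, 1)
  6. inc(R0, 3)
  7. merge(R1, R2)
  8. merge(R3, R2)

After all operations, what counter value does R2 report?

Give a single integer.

Op 1: merge R2<->R1 -> R2=(0,0,0,0) R1=(0,0,0,0)
Op 2: merge R3<->R1 -> R3=(0,0,0,0) R1=(0,0,0,0)
Op 3: merge R1<->R3 -> R1=(0,0,0,0) R3=(0,0,0,0)
Op 4: inc R1 by 5 -> R1=(0,5,0,0) value=5
Op 5: inc R2 by 1 -> R2=(0,0,1,0) value=1
Op 6: inc R0 by 3 -> R0=(3,0,0,0) value=3
Op 7: merge R1<->R2 -> R1=(0,5,1,0) R2=(0,5,1,0)
Op 8: merge R3<->R2 -> R3=(0,5,1,0) R2=(0,5,1,0)

Answer: 6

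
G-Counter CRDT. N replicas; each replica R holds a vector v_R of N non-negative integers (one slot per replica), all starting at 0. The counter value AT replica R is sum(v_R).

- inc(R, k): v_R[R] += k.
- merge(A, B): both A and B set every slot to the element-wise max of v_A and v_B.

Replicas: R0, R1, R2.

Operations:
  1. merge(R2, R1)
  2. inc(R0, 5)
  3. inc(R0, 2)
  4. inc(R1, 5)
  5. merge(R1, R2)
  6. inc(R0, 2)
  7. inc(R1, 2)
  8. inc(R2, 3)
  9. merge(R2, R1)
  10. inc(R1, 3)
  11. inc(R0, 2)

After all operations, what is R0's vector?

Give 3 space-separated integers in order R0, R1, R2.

Answer: 11 0 0

Derivation:
Op 1: merge R2<->R1 -> R2=(0,0,0) R1=(0,0,0)
Op 2: inc R0 by 5 -> R0=(5,0,0) value=5
Op 3: inc R0 by 2 -> R0=(7,0,0) value=7
Op 4: inc R1 by 5 -> R1=(0,5,0) value=5
Op 5: merge R1<->R2 -> R1=(0,5,0) R2=(0,5,0)
Op 6: inc R0 by 2 -> R0=(9,0,0) value=9
Op 7: inc R1 by 2 -> R1=(0,7,0) value=7
Op 8: inc R2 by 3 -> R2=(0,5,3) value=8
Op 9: merge R2<->R1 -> R2=(0,7,3) R1=(0,7,3)
Op 10: inc R1 by 3 -> R1=(0,10,3) value=13
Op 11: inc R0 by 2 -> R0=(11,0,0) value=11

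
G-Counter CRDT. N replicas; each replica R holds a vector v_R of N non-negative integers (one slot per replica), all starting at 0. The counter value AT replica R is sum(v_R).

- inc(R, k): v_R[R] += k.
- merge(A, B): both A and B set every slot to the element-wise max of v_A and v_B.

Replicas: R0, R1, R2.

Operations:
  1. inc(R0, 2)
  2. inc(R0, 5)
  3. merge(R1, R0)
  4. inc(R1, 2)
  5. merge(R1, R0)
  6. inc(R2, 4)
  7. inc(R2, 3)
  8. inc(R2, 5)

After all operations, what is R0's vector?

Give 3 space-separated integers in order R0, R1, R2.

Answer: 7 2 0

Derivation:
Op 1: inc R0 by 2 -> R0=(2,0,0) value=2
Op 2: inc R0 by 5 -> R0=(7,0,0) value=7
Op 3: merge R1<->R0 -> R1=(7,0,0) R0=(7,0,0)
Op 4: inc R1 by 2 -> R1=(7,2,0) value=9
Op 5: merge R1<->R0 -> R1=(7,2,0) R0=(7,2,0)
Op 6: inc R2 by 4 -> R2=(0,0,4) value=4
Op 7: inc R2 by 3 -> R2=(0,0,7) value=7
Op 8: inc R2 by 5 -> R2=(0,0,12) value=12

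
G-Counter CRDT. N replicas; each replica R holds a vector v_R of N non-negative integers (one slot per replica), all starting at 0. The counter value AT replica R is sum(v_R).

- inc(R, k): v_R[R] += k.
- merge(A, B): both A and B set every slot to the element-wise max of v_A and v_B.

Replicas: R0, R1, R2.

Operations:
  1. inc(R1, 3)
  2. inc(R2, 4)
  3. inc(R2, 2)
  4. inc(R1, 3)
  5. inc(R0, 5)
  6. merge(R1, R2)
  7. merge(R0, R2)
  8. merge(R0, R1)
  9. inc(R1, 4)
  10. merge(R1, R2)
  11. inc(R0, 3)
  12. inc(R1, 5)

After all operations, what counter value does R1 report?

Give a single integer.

Answer: 26

Derivation:
Op 1: inc R1 by 3 -> R1=(0,3,0) value=3
Op 2: inc R2 by 4 -> R2=(0,0,4) value=4
Op 3: inc R2 by 2 -> R2=(0,0,6) value=6
Op 4: inc R1 by 3 -> R1=(0,6,0) value=6
Op 5: inc R0 by 5 -> R0=(5,0,0) value=5
Op 6: merge R1<->R2 -> R1=(0,6,6) R2=(0,6,6)
Op 7: merge R0<->R2 -> R0=(5,6,6) R2=(5,6,6)
Op 8: merge R0<->R1 -> R0=(5,6,6) R1=(5,6,6)
Op 9: inc R1 by 4 -> R1=(5,10,6) value=21
Op 10: merge R1<->R2 -> R1=(5,10,6) R2=(5,10,6)
Op 11: inc R0 by 3 -> R0=(8,6,6) value=20
Op 12: inc R1 by 5 -> R1=(5,15,6) value=26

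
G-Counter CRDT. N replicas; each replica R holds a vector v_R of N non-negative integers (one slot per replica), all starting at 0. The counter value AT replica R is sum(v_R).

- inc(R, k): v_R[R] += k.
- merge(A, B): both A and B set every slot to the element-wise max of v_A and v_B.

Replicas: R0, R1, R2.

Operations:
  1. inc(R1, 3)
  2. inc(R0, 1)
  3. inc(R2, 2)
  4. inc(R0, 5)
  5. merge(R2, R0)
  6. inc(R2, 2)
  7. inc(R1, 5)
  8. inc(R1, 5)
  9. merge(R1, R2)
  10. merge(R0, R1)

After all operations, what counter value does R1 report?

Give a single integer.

Answer: 23

Derivation:
Op 1: inc R1 by 3 -> R1=(0,3,0) value=3
Op 2: inc R0 by 1 -> R0=(1,0,0) value=1
Op 3: inc R2 by 2 -> R2=(0,0,2) value=2
Op 4: inc R0 by 5 -> R0=(6,0,0) value=6
Op 5: merge R2<->R0 -> R2=(6,0,2) R0=(6,0,2)
Op 6: inc R2 by 2 -> R2=(6,0,4) value=10
Op 7: inc R1 by 5 -> R1=(0,8,0) value=8
Op 8: inc R1 by 5 -> R1=(0,13,0) value=13
Op 9: merge R1<->R2 -> R1=(6,13,4) R2=(6,13,4)
Op 10: merge R0<->R1 -> R0=(6,13,4) R1=(6,13,4)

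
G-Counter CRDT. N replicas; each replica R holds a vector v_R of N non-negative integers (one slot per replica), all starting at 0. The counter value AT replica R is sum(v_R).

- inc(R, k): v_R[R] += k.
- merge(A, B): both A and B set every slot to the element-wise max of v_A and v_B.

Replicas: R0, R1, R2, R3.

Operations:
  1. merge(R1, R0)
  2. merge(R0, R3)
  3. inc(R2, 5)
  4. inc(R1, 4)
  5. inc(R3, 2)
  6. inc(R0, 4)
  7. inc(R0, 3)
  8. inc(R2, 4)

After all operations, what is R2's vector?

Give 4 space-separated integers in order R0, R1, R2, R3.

Op 1: merge R1<->R0 -> R1=(0,0,0,0) R0=(0,0,0,0)
Op 2: merge R0<->R3 -> R0=(0,0,0,0) R3=(0,0,0,0)
Op 3: inc R2 by 5 -> R2=(0,0,5,0) value=5
Op 4: inc R1 by 4 -> R1=(0,4,0,0) value=4
Op 5: inc R3 by 2 -> R3=(0,0,0,2) value=2
Op 6: inc R0 by 4 -> R0=(4,0,0,0) value=4
Op 7: inc R0 by 3 -> R0=(7,0,0,0) value=7
Op 8: inc R2 by 4 -> R2=(0,0,9,0) value=9

Answer: 0 0 9 0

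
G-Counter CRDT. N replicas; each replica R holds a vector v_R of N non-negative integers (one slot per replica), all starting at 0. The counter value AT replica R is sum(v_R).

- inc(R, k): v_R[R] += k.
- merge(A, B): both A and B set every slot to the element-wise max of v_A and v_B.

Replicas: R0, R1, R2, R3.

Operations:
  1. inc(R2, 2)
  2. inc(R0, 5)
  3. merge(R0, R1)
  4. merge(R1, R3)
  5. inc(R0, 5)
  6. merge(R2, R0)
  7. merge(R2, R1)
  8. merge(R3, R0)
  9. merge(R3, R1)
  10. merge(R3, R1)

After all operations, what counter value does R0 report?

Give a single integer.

Answer: 12

Derivation:
Op 1: inc R2 by 2 -> R2=(0,0,2,0) value=2
Op 2: inc R0 by 5 -> R0=(5,0,0,0) value=5
Op 3: merge R0<->R1 -> R0=(5,0,0,0) R1=(5,0,0,0)
Op 4: merge R1<->R3 -> R1=(5,0,0,0) R3=(5,0,0,0)
Op 5: inc R0 by 5 -> R0=(10,0,0,0) value=10
Op 6: merge R2<->R0 -> R2=(10,0,2,0) R0=(10,0,2,0)
Op 7: merge R2<->R1 -> R2=(10,0,2,0) R1=(10,0,2,0)
Op 8: merge R3<->R0 -> R3=(10,0,2,0) R0=(10,0,2,0)
Op 9: merge R3<->R1 -> R3=(10,0,2,0) R1=(10,0,2,0)
Op 10: merge R3<->R1 -> R3=(10,0,2,0) R1=(10,0,2,0)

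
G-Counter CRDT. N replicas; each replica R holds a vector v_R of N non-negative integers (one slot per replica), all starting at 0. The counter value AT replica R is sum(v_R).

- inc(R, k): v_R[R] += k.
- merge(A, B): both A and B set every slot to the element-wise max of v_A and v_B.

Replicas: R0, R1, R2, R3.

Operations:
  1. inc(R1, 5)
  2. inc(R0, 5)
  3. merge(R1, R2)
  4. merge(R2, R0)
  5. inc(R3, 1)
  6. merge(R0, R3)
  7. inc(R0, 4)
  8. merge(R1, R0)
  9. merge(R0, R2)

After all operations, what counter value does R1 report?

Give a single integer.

Answer: 15

Derivation:
Op 1: inc R1 by 5 -> R1=(0,5,0,0) value=5
Op 2: inc R0 by 5 -> R0=(5,0,0,0) value=5
Op 3: merge R1<->R2 -> R1=(0,5,0,0) R2=(0,5,0,0)
Op 4: merge R2<->R0 -> R2=(5,5,0,0) R0=(5,5,0,0)
Op 5: inc R3 by 1 -> R3=(0,0,0,1) value=1
Op 6: merge R0<->R3 -> R0=(5,5,0,1) R3=(5,5,0,1)
Op 7: inc R0 by 4 -> R0=(9,5,0,1) value=15
Op 8: merge R1<->R0 -> R1=(9,5,0,1) R0=(9,5,0,1)
Op 9: merge R0<->R2 -> R0=(9,5,0,1) R2=(9,5,0,1)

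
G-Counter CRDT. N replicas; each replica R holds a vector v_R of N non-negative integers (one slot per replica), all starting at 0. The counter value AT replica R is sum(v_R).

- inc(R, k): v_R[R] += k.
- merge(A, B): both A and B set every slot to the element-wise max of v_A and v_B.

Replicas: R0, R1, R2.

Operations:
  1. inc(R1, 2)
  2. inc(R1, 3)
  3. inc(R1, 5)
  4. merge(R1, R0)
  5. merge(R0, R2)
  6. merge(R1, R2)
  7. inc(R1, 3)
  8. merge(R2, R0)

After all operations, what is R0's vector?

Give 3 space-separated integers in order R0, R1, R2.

Op 1: inc R1 by 2 -> R1=(0,2,0) value=2
Op 2: inc R1 by 3 -> R1=(0,5,0) value=5
Op 3: inc R1 by 5 -> R1=(0,10,0) value=10
Op 4: merge R1<->R0 -> R1=(0,10,0) R0=(0,10,0)
Op 5: merge R0<->R2 -> R0=(0,10,0) R2=(0,10,0)
Op 6: merge R1<->R2 -> R1=(0,10,0) R2=(0,10,0)
Op 7: inc R1 by 3 -> R1=(0,13,0) value=13
Op 8: merge R2<->R0 -> R2=(0,10,0) R0=(0,10,0)

Answer: 0 10 0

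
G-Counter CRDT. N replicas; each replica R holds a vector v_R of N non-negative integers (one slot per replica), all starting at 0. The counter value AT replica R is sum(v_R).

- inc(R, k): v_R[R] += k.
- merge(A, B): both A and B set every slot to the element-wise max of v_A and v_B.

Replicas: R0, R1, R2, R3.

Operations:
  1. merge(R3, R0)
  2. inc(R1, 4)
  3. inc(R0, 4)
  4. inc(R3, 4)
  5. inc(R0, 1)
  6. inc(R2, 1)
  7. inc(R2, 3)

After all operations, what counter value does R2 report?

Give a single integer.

Op 1: merge R3<->R0 -> R3=(0,0,0,0) R0=(0,0,0,0)
Op 2: inc R1 by 4 -> R1=(0,4,0,0) value=4
Op 3: inc R0 by 4 -> R0=(4,0,0,0) value=4
Op 4: inc R3 by 4 -> R3=(0,0,0,4) value=4
Op 5: inc R0 by 1 -> R0=(5,0,0,0) value=5
Op 6: inc R2 by 1 -> R2=(0,0,1,0) value=1
Op 7: inc R2 by 3 -> R2=(0,0,4,0) value=4

Answer: 4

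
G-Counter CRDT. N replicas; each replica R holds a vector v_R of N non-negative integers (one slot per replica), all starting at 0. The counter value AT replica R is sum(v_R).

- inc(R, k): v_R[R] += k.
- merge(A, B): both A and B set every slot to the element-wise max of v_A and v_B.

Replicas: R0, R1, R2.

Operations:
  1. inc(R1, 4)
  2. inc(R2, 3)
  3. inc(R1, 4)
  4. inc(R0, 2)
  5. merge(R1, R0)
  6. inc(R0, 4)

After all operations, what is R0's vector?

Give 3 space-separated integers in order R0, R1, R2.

Op 1: inc R1 by 4 -> R1=(0,4,0) value=4
Op 2: inc R2 by 3 -> R2=(0,0,3) value=3
Op 3: inc R1 by 4 -> R1=(0,8,0) value=8
Op 4: inc R0 by 2 -> R0=(2,0,0) value=2
Op 5: merge R1<->R0 -> R1=(2,8,0) R0=(2,8,0)
Op 6: inc R0 by 4 -> R0=(6,8,0) value=14

Answer: 6 8 0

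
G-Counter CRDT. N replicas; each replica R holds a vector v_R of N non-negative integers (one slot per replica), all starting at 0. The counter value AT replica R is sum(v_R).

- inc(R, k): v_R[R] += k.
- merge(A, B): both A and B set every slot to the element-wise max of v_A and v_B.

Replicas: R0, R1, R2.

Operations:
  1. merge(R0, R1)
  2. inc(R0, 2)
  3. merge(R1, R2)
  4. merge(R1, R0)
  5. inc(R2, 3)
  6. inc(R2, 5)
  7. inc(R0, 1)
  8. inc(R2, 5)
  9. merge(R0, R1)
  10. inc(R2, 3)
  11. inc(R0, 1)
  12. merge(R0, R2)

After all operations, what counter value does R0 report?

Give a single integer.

Op 1: merge R0<->R1 -> R0=(0,0,0) R1=(0,0,0)
Op 2: inc R0 by 2 -> R0=(2,0,0) value=2
Op 3: merge R1<->R2 -> R1=(0,0,0) R2=(0,0,0)
Op 4: merge R1<->R0 -> R1=(2,0,0) R0=(2,0,0)
Op 5: inc R2 by 3 -> R2=(0,0,3) value=3
Op 6: inc R2 by 5 -> R2=(0,0,8) value=8
Op 7: inc R0 by 1 -> R0=(3,0,0) value=3
Op 8: inc R2 by 5 -> R2=(0,0,13) value=13
Op 9: merge R0<->R1 -> R0=(3,0,0) R1=(3,0,0)
Op 10: inc R2 by 3 -> R2=(0,0,16) value=16
Op 11: inc R0 by 1 -> R0=(4,0,0) value=4
Op 12: merge R0<->R2 -> R0=(4,0,16) R2=(4,0,16)

Answer: 20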